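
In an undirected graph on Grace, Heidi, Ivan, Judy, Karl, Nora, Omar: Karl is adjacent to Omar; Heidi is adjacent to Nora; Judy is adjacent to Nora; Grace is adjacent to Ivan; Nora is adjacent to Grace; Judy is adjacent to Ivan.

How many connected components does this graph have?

From Grace: component {Grace, Heidi, Ivan, Judy, Nora}.
From Karl: component {Karl, Omar}.
That's 2 components.

2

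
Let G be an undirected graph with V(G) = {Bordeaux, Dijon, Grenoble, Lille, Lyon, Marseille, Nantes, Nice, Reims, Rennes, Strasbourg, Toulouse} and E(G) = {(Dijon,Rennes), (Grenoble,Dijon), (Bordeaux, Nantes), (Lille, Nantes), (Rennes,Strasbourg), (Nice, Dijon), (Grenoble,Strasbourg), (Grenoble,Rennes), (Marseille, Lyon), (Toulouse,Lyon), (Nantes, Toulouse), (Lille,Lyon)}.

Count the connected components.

From Bordeaux: component {Bordeaux, Lille, Lyon, Marseille, Nantes, Toulouse}.
From Dijon: component {Dijon, Grenoble, Nice, Rennes, Strasbourg}.
From Reims: component {Reims}.
That's 3 components.

3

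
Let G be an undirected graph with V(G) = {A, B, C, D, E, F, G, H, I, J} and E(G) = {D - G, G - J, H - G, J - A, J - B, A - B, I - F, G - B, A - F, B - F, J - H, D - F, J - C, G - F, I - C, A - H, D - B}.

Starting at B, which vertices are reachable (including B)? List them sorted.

Start at B.
Its neighbours: A, D, F, G, J.
Then their neighbours: C, H, I.
Nothing further is reachable.

A, B, C, D, F, G, H, I, J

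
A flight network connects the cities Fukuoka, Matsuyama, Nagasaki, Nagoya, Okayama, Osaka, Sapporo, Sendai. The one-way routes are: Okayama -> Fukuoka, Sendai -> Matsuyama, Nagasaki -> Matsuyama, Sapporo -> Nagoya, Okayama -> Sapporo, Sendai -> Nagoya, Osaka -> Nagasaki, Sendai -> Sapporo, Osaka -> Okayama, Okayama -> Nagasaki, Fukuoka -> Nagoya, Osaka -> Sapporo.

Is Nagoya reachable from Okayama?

Yes

Explore from Okayama.
Distance 1: reach Fukuoka, Nagasaki, Sapporo.
Distance 2: reach Matsuyama, Nagoya.
Found Nagoya.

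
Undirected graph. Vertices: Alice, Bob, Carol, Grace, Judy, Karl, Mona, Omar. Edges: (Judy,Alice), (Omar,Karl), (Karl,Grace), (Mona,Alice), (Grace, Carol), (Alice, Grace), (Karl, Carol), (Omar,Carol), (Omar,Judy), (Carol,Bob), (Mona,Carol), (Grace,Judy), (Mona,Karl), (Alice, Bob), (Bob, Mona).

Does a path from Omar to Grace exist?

Explore from Omar.
Distance 1: reach Carol, Judy, Karl.
Distance 2: reach Alice, Bob, Grace, Mona.
Found Grace.

Yes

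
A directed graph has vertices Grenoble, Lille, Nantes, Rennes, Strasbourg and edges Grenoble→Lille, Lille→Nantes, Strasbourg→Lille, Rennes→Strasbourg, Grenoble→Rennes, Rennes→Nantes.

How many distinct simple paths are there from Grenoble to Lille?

Grenoble→Lille
Grenoble→Rennes→Strasbourg→Lille

2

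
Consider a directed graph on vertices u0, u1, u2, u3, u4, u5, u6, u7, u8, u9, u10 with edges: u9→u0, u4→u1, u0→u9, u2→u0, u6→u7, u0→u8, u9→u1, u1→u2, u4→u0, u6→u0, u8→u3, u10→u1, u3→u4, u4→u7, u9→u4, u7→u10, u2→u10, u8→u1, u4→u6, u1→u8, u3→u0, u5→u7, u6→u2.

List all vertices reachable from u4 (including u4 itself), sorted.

Start at u4.
Its neighbours: u0, u1, u6, u7.
Then their neighbours: u2, u8, u9, u10.
Then next layer: u3.
Nothing further is reachable.

u0, u1, u2, u3, u4, u6, u7, u8, u9, u10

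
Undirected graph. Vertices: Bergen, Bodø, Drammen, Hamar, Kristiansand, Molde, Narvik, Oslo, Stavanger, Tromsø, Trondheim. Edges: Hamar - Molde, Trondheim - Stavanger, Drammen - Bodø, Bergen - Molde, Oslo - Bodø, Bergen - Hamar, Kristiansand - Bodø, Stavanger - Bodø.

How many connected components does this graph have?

4

From Bergen: component {Bergen, Hamar, Molde}.
From Bodø: component {Bodø, Drammen, Kristiansand, Oslo, Stavanger, Trondheim}.
From Narvik: component {Narvik}.
From Tromsø: component {Tromsø}.
That's 4 components.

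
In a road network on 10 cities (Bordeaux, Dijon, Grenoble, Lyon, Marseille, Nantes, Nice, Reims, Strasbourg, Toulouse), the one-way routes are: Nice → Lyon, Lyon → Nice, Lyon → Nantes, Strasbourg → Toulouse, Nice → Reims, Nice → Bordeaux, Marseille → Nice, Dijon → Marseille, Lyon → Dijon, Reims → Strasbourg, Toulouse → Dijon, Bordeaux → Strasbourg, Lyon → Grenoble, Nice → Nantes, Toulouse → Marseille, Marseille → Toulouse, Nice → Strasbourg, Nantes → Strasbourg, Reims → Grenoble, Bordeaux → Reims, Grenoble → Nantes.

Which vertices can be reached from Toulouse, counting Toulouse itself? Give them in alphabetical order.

Start at Toulouse.
Its neighbours: Dijon, Marseille.
Then their neighbours: Nice.
Then next layer: Bordeaux, Lyon, Nantes, Reims, Strasbourg.
Then next layer: Grenoble.
Every vertex is now reached.

Bordeaux, Dijon, Grenoble, Lyon, Marseille, Nantes, Nice, Reims, Strasbourg, Toulouse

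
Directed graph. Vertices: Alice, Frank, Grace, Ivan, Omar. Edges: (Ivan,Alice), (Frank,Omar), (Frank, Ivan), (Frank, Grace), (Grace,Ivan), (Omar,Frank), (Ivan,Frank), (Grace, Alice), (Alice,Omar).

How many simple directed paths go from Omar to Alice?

3

Omar→Frank→Grace→Alice
Omar→Frank→Grace→Ivan→Alice
Omar→Frank→Ivan→Alice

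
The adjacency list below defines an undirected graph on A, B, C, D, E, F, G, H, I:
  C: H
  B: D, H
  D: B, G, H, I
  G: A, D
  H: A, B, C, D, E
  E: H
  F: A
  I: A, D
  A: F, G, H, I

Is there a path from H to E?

Explore from H.
Distance 1: reach A, B, C, D, E.
Found E.

Yes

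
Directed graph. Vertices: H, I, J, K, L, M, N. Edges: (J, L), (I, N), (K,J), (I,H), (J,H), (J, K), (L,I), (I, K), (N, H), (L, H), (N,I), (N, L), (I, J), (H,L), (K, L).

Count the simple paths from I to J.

2

I→J
I→K→J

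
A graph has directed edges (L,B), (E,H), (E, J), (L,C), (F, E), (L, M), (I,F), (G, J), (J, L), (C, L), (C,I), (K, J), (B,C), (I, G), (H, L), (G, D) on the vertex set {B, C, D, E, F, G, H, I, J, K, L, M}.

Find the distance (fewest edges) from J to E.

5

Distance 0: J.
Distance 1: L.
Distance 2: B, C, M.
Distance 3: I.
Distance 4: F, G.
Distance 5: D, E — contains E.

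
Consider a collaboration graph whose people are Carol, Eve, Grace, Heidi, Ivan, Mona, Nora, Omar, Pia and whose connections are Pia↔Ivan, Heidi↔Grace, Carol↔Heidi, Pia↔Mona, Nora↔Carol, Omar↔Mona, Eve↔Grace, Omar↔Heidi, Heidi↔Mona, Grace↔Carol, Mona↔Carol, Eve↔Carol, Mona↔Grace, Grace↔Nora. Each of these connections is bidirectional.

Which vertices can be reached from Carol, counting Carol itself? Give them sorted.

Carol, Eve, Grace, Heidi, Ivan, Mona, Nora, Omar, Pia

Start at Carol.
Its neighbours: Eve, Grace, Heidi, Mona, Nora.
Then their neighbours: Omar, Pia.
Then next layer: Ivan.
Every vertex is now reached.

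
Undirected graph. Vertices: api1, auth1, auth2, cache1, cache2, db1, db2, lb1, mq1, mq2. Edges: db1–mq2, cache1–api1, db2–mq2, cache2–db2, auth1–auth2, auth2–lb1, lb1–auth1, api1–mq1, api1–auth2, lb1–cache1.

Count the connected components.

2

From api1: component {api1, auth1, auth2, cache1, lb1, mq1}.
From cache2: component {cache2, db1, db2, mq2}.
That's 2 components.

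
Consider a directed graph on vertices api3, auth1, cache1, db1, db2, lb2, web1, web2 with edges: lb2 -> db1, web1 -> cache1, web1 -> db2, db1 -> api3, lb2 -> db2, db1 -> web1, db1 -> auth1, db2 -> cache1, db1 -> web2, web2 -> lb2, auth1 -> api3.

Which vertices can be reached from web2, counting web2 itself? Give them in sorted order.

api3, auth1, cache1, db1, db2, lb2, web1, web2

Start at web2.
Its neighbours: lb2.
Then their neighbours: db1, db2.
Then next layer: api3, auth1, cache1, web1.
Every vertex is now reached.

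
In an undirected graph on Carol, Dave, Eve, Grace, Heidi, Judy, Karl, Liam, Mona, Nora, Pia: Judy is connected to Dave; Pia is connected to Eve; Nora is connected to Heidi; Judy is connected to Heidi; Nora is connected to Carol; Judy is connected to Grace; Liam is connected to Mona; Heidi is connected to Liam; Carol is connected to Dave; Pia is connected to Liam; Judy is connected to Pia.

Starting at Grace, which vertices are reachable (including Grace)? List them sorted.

Carol, Dave, Eve, Grace, Heidi, Judy, Liam, Mona, Nora, Pia

Start at Grace.
Its neighbours: Judy.
Then their neighbours: Dave, Heidi, Pia.
Then next layer: Carol, Eve, Liam, Nora.
Then next layer: Mona.
Nothing further is reachable.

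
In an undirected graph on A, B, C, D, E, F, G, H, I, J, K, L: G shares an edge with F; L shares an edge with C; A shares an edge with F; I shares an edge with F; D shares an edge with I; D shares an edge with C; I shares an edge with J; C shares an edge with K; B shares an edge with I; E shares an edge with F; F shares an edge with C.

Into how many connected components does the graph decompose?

From A: component {A, B, C, D, E, F, G, I, J, K, L}.
From H: component {H}.
That's 2 components.

2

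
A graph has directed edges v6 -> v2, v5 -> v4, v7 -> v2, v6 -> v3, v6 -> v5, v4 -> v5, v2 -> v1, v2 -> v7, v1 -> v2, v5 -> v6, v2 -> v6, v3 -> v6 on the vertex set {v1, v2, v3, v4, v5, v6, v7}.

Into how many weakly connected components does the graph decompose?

1

From v1: component {v1, v2, v3, v4, v5, v6, v7}.
That's 1 component.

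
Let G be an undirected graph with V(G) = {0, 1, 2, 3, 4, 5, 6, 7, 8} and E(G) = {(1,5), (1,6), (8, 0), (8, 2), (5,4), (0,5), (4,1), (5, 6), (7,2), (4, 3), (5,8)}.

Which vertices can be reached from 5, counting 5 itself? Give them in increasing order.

Start at 5.
Its neighbours: 0, 1, 4, 6, 8.
Then their neighbours: 2, 3.
Then next layer: 7.
Every vertex is now reached.

0, 1, 2, 3, 4, 5, 6, 7, 8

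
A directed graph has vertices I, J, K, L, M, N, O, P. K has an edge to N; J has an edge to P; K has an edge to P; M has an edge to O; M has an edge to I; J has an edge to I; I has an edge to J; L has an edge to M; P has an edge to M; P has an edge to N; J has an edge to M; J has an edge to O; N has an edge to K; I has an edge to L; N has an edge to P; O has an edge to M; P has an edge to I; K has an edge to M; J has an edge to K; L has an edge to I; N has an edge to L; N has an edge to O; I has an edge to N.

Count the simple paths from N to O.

21

N→K→M→I→J→O
N→K→M→O
N→K→P→I→J→M→O
N→K→P→I→J→O
N→K→P→I→L→M→O
N→K→P→M→I→J→O
N→K→P→M→O
N→L→I→J→K→M→O
... and 13 more.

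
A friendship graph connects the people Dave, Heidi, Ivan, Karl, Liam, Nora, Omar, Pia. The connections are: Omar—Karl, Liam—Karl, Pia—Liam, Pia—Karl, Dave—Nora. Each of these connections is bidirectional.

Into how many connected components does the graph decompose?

4

From Dave: component {Dave, Nora}.
From Heidi: component {Heidi}.
From Ivan: component {Ivan}.
From Karl: component {Karl, Liam, Omar, Pia}.
That's 4 components.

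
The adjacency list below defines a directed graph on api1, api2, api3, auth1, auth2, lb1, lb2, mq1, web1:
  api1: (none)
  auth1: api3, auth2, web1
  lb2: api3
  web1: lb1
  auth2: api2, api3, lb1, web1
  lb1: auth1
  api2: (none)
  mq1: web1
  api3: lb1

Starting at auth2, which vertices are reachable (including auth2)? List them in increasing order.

api2, api3, auth1, auth2, lb1, web1

Start at auth2.
Its neighbours: api2, api3, lb1, web1.
Then their neighbours: auth1.
Nothing further is reachable.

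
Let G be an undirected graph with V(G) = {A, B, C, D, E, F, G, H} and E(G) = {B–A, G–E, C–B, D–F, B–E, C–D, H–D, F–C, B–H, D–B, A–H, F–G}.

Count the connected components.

From A: component {A, B, C, D, E, F, G, H}.
That's 1 component.

1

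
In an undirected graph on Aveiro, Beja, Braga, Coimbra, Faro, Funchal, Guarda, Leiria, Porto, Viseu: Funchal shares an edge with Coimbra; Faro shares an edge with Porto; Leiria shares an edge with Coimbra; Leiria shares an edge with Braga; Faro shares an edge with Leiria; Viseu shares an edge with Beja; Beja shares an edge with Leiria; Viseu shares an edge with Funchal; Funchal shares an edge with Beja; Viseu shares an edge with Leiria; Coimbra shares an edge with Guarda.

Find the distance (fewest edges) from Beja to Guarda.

Distance 0: Beja.
Distance 1: Funchal, Leiria, Viseu.
Distance 2: Braga, Coimbra, Faro.
Distance 3: Guarda, Porto — contains Guarda.

3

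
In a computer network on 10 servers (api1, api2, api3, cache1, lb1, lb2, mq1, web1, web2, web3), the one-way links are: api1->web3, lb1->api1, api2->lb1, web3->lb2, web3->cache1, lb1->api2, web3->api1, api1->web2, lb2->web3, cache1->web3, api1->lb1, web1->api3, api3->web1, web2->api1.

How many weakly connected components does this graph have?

From api1: component {api1, api2, cache1, lb1, lb2, web2, web3}.
From api3: component {api3, web1}.
From mq1: component {mq1}.
That's 3 components.

3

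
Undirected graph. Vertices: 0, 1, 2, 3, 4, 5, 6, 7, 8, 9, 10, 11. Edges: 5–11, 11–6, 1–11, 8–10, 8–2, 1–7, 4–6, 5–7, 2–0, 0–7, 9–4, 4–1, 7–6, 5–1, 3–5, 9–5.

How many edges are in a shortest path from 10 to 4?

Distance 0: 10.
Distance 1: 8.
Distance 2: 2.
Distance 3: 0.
Distance 4: 7.
Distance 5: 1, 5, 6.
Distance 6: 3, 4, 9, 11 — contains 4.

6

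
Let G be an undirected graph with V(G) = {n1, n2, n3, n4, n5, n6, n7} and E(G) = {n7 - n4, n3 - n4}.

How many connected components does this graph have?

5

From n1: component {n1}.
From n2: component {n2}.
From n3: component {n3, n4, n7}.
From n5: component {n5}.
From n6: component {n6}.
That's 5 components.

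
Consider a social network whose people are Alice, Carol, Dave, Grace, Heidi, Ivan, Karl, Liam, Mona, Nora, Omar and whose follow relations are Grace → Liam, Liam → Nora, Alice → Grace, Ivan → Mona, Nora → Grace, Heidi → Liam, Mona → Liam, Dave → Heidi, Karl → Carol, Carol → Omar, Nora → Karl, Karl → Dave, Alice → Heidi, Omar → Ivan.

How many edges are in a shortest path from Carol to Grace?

Distance 0: Carol.
Distance 1: Omar.
Distance 2: Ivan.
Distance 3: Mona.
Distance 4: Liam.
Distance 5: Nora.
Distance 6: Grace, Karl — contains Grace.

6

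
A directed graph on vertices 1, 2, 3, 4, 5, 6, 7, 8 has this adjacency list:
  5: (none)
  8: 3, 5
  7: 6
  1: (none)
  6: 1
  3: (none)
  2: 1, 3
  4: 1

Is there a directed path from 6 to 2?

No

Explore from 6.
Distance 1: reach 1.
The search from 6 is exhausted; no directed path reaches 2.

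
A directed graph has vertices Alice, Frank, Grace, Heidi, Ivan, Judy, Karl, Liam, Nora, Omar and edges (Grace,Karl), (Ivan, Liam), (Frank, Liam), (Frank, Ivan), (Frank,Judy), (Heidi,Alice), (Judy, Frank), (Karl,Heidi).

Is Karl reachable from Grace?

Yes

Explore from Grace.
Distance 1: reach Karl.
Found Karl.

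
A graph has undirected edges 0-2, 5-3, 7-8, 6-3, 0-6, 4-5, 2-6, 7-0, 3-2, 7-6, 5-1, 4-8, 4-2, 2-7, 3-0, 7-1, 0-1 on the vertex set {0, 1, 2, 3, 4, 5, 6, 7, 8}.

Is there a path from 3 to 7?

Explore from 3.
Distance 1: reach 0, 2, 5, 6.
Distance 2: reach 1, 4, 7.
Found 7.

Yes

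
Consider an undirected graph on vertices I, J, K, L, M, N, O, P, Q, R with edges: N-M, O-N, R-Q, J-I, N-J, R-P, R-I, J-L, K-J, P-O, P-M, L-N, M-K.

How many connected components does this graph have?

From I: component {I, J, K, L, M, N, O, P, Q, R}.
That's 1 component.

1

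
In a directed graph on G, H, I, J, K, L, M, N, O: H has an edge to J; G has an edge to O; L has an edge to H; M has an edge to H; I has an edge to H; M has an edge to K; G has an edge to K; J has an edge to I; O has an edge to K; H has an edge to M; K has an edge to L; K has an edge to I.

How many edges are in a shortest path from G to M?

Distance 0: G.
Distance 1: K, O.
Distance 2: I, L.
Distance 3: H.
Distance 4: J, M — contains M.

4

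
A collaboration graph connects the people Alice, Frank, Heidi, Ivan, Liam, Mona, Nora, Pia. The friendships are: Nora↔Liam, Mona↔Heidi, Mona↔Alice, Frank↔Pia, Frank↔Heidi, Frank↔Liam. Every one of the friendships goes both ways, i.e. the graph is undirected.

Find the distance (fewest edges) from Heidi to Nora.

Distance 0: Heidi.
Distance 1: Frank, Mona.
Distance 2: Alice, Liam, Pia.
Distance 3: Nora — contains Nora.

3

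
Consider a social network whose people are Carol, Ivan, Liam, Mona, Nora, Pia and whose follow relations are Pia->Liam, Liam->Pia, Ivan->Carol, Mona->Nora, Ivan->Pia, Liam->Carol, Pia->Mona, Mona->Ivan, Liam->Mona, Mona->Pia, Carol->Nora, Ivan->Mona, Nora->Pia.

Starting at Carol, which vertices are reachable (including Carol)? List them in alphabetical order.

Start at Carol.
Its neighbours: Nora.
Then their neighbours: Pia.
Then next layer: Liam, Mona.
Then next layer: Ivan.
Every vertex is now reached.

Carol, Ivan, Liam, Mona, Nora, Pia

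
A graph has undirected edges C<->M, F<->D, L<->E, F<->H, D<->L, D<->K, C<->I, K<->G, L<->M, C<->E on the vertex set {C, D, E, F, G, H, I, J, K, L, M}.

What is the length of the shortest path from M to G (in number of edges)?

4

Distance 0: M.
Distance 1: C, L.
Distance 2: D, E, I.
Distance 3: F, K.
Distance 4: G, H — contains G.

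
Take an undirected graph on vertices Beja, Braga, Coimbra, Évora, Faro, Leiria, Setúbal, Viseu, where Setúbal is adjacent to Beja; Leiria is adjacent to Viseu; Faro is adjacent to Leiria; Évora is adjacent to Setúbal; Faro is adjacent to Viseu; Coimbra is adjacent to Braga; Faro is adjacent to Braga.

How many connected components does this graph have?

From Beja: component {Beja, Évora, Setúbal}.
From Braga: component {Braga, Coimbra, Faro, Leiria, Viseu}.
That's 2 components.

2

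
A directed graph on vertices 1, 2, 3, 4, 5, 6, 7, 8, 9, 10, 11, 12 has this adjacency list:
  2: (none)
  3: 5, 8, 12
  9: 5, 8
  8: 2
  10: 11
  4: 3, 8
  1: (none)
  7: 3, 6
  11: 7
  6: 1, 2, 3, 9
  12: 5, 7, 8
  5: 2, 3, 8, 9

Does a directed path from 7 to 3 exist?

Explore from 7.
Distance 1: reach 3, 6.
Found 3.

Yes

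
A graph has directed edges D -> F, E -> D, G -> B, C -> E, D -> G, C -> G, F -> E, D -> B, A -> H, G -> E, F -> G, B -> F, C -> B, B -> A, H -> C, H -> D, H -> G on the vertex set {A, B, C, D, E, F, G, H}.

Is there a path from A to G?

Yes

Explore from A.
Distance 1: reach H.
Distance 2: reach C, D, G.
Found G.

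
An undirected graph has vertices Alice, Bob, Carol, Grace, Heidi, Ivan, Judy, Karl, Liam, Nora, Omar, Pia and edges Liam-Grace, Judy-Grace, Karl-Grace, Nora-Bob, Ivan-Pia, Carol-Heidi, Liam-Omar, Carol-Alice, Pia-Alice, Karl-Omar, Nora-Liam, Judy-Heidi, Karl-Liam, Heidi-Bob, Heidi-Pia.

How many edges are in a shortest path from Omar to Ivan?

Distance 0: Omar.
Distance 1: Karl, Liam.
Distance 2: Grace, Nora.
Distance 3: Bob, Judy.
Distance 4: Heidi.
Distance 5: Carol, Pia.
Distance 6: Alice, Ivan — contains Ivan.

6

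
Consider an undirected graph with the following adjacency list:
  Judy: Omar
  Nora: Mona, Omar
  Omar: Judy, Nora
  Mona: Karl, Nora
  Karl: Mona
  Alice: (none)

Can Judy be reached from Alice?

No

Alice has no edges, so nothing is reachable from it.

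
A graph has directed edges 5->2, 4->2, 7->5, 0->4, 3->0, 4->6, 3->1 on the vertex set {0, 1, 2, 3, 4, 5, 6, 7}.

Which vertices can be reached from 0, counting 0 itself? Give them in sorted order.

0, 2, 4, 6

Start at 0.
Its neighbours: 4.
Then their neighbours: 2, 6.
Nothing further is reachable.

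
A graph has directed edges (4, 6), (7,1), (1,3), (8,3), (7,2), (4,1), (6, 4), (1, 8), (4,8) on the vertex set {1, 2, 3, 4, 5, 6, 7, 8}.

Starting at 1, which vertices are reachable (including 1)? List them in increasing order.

Start at 1.
Its neighbours: 3, 8.
Nothing further is reachable.

1, 3, 8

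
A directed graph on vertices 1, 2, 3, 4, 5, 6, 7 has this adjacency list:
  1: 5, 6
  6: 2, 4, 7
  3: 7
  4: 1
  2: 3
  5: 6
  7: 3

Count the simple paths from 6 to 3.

2

6→2→3
6→7→3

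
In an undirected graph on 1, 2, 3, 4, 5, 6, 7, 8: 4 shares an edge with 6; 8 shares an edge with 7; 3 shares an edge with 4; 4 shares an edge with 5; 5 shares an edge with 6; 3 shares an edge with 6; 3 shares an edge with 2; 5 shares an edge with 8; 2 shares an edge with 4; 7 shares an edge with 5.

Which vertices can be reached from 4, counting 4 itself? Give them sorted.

Start at 4.
Its neighbours: 2, 3, 5, 6.
Then their neighbours: 7, 8.
Nothing further is reachable.

2, 3, 4, 5, 6, 7, 8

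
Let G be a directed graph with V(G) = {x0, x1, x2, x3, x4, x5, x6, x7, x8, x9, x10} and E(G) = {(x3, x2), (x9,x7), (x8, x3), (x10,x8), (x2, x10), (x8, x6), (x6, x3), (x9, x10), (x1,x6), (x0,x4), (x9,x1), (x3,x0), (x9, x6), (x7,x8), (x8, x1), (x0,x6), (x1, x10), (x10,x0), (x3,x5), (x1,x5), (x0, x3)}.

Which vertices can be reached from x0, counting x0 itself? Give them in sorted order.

x0, x1, x2, x3, x4, x5, x6, x8, x10

Start at x0.
Its neighbours: x3, x4, x6.
Then their neighbours: x2, x5.
Then next layer: x10.
Then next layer: x8.
Then next layer: x1.
Nothing further is reachable.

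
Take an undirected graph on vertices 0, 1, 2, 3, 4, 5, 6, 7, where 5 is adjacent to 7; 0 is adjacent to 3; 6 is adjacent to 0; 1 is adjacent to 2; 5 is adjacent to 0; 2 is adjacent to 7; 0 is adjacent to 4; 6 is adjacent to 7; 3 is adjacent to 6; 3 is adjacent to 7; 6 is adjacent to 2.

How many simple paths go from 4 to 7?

7

4–0–3–6–2–7
4–0–3–6–7
4–0–3–7
4–0–5–7
4–0–6–2–7
4–0–6–3–7
4–0–6–7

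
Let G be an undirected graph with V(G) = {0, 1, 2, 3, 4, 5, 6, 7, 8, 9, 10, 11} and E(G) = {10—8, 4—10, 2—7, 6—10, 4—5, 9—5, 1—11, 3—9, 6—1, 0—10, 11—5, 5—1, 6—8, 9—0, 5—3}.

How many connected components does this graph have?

From 0: component {0, 1, 3, 4, 5, 6, 8, 9, 10, 11}.
From 2: component {2, 7}.
That's 2 components.

2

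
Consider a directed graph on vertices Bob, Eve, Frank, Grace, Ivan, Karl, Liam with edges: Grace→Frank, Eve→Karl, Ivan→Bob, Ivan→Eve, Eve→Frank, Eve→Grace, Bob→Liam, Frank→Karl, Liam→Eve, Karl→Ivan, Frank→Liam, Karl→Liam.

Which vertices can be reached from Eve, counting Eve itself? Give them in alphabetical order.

Bob, Eve, Frank, Grace, Ivan, Karl, Liam

Start at Eve.
Its neighbours: Frank, Grace, Karl.
Then their neighbours: Ivan, Liam.
Then next layer: Bob.
Every vertex is now reached.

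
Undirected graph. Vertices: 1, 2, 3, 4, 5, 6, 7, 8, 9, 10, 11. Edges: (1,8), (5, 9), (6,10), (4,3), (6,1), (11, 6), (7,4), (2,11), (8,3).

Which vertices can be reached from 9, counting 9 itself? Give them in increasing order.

Start at 9.
Its neighbours: 5.
Nothing further is reachable.

5, 9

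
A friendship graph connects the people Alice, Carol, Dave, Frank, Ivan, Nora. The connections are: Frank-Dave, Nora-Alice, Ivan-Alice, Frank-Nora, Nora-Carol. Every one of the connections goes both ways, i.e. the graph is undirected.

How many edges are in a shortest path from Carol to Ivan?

3

Distance 0: Carol.
Distance 1: Nora.
Distance 2: Alice, Frank.
Distance 3: Dave, Ivan — contains Ivan.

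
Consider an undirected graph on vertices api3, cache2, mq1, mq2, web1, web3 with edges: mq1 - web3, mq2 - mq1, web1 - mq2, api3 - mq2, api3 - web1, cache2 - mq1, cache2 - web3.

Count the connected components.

1

From api3: component {api3, cache2, mq1, mq2, web1, web3}.
That's 1 component.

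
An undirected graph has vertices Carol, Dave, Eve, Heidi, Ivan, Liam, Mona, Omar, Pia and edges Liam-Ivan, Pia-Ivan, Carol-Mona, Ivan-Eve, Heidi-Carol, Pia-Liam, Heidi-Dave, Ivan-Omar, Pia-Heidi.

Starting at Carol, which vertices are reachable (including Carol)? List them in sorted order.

Start at Carol.
Its neighbours: Heidi, Mona.
Then their neighbours: Dave, Pia.
Then next layer: Ivan, Liam.
Then next layer: Eve, Omar.
Every vertex is now reached.

Carol, Dave, Eve, Heidi, Ivan, Liam, Mona, Omar, Pia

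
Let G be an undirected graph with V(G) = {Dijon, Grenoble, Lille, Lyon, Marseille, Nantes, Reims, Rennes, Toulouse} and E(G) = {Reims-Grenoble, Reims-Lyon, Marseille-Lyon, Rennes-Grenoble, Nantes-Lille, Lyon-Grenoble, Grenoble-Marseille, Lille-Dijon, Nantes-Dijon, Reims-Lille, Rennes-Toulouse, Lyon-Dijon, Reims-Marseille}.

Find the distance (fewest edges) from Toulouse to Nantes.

5

Distance 0: Toulouse.
Distance 1: Rennes.
Distance 2: Grenoble.
Distance 3: Lyon, Marseille, Reims.
Distance 4: Dijon, Lille.
Distance 5: Nantes — contains Nantes.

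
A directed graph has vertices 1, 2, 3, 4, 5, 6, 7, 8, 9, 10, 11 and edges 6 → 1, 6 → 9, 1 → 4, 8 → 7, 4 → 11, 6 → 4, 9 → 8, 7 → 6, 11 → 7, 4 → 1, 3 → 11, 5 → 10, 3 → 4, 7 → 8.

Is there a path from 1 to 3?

Explore from 1.
Distance 1: reach 4.
Distance 2: reach 11.
Distance 3: reach 7.
Distance 4: reach 6, 8.
Distance 5: reach 9.
The search from 1 is exhausted; no directed path reaches 3.

No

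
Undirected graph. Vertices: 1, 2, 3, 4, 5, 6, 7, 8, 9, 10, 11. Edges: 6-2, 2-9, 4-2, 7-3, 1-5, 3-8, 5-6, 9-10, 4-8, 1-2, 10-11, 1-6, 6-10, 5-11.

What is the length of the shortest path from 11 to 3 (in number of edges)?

Distance 0: 11.
Distance 1: 5, 10.
Distance 2: 1, 6, 9.
Distance 3: 2.
Distance 4: 4.
Distance 5: 8.
Distance 6: 3 — contains 3.

6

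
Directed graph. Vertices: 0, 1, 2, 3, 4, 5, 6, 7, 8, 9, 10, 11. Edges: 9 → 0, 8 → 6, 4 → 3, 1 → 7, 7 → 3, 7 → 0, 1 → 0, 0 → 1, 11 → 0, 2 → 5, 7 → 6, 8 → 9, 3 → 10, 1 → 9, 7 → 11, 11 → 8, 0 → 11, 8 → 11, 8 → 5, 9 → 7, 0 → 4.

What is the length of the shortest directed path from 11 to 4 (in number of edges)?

Distance 0: 11.
Distance 1: 0, 8.
Distance 2: 1, 4, 5, 6, 9 — contains 4.

2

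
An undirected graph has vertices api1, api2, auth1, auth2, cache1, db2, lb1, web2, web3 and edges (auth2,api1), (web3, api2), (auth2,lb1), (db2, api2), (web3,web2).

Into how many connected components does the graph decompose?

From api1: component {api1, auth2, lb1}.
From api2: component {api2, db2, web2, web3}.
From auth1: component {auth1}.
From cache1: component {cache1}.
That's 4 components.

4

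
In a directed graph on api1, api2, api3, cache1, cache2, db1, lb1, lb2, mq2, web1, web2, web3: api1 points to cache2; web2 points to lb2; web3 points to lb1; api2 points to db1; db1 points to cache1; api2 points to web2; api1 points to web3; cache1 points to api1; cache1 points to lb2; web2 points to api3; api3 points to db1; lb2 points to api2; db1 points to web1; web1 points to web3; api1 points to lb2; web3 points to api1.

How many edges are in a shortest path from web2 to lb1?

Distance 0: web2.
Distance 1: api3, lb2.
Distance 2: api2, db1.
Distance 3: cache1, web1.
Distance 4: api1, web3.
Distance 5: cache2, lb1 — contains lb1.

5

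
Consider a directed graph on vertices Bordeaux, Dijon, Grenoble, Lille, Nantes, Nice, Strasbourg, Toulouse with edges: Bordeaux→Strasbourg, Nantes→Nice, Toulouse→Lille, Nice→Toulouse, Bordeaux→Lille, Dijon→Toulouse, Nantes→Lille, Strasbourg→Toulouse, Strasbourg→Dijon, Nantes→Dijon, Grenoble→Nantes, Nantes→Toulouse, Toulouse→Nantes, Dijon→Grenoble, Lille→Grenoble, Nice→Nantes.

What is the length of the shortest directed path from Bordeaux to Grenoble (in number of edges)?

2

Distance 0: Bordeaux.
Distance 1: Lille, Strasbourg.
Distance 2: Dijon, Grenoble, Toulouse — contains Grenoble.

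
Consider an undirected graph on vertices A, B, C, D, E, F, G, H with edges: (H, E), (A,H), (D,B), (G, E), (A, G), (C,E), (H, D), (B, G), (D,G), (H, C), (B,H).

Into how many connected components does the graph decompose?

2

From A: component {A, B, C, D, E, G, H}.
From F: component {F}.
That's 2 components.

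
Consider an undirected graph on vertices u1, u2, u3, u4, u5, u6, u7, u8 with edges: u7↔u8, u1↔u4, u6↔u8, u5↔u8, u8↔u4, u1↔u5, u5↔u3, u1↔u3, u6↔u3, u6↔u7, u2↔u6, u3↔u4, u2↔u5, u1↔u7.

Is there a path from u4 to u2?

Explore from u4.
Distance 1: reach u1, u3, u8.
Distance 2: reach u5, u6, u7.
Distance 3: reach u2.
Found u2.

Yes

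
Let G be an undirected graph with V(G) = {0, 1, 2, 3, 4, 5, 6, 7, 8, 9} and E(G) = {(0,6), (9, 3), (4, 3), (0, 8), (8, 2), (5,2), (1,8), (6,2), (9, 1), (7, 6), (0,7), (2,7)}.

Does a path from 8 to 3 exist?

Yes

Explore from 8.
Distance 1: reach 0, 1, 2.
Distance 2: reach 5, 6, 7, 9.
Distance 3: reach 3.
Found 3.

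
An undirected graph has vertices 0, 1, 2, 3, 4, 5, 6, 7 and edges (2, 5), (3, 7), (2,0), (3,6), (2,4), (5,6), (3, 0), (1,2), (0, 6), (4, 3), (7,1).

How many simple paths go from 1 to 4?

10

1–2–0–3–4
1–2–0–6–3–4
1–2–4
1–2–5–6–0–3–4
1–2–5–6–3–4
1–7–3–0–2–4
1–7–3–0–6–5–2–4
1–7–3–4
1–7–3–6–0–2–4
1–7–3–6–5–2–4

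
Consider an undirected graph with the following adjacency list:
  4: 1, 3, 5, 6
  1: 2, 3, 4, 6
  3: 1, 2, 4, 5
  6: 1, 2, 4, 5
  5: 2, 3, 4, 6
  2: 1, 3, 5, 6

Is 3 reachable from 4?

Explore from 4.
Distance 1: reach 1, 3, 5, 6.
Found 3.

Yes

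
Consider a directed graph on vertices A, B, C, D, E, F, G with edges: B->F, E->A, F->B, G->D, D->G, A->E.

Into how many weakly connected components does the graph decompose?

4

From A: component {A, E}.
From B: component {B, F}.
From C: component {C}.
From D: component {D, G}.
That's 4 components.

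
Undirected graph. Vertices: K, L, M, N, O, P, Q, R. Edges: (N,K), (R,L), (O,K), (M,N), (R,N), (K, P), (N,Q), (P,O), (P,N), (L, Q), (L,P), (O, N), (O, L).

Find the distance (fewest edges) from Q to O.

Distance 0: Q.
Distance 1: L, N.
Distance 2: K, M, O, P, R — contains O.

2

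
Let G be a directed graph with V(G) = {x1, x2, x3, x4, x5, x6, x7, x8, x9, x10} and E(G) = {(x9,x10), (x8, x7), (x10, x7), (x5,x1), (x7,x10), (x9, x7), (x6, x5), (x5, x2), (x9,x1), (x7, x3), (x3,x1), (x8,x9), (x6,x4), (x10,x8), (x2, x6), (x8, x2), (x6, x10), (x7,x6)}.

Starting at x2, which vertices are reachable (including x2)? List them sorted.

x1, x2, x3, x4, x5, x6, x7, x8, x9, x10

Start at x2.
Its neighbours: x6.
Then their neighbours: x4, x5, x10.
Then next layer: x1, x7, x8.
Then next layer: x3, x9.
Every vertex is now reached.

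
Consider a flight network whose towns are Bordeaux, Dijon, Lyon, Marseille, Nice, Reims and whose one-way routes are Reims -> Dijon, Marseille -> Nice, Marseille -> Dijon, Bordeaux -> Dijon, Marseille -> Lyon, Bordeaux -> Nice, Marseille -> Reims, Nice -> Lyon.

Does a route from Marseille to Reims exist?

Explore from Marseille.
Distance 1: reach Dijon, Lyon, Nice, Reims.
Found Reims.

Yes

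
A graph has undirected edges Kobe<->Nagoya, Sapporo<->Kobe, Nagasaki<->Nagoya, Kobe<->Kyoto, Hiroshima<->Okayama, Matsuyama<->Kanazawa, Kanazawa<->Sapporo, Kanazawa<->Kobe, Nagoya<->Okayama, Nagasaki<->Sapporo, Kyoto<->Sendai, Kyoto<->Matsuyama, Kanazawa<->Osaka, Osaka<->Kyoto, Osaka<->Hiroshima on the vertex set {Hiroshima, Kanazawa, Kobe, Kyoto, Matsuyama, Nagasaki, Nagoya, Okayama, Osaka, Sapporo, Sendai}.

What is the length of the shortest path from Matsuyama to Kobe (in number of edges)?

Distance 0: Matsuyama.
Distance 1: Kanazawa, Kyoto.
Distance 2: Kobe, Osaka, Sapporo, Sendai — contains Kobe.

2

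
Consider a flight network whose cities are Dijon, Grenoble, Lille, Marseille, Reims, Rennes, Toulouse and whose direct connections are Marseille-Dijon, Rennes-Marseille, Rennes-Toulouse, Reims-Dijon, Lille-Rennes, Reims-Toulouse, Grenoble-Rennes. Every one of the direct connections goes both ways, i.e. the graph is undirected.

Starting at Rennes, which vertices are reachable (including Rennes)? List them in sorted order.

Start at Rennes.
Its neighbours: Grenoble, Lille, Marseille, Toulouse.
Then their neighbours: Dijon, Reims.
Every vertex is now reached.

Dijon, Grenoble, Lille, Marseille, Reims, Rennes, Toulouse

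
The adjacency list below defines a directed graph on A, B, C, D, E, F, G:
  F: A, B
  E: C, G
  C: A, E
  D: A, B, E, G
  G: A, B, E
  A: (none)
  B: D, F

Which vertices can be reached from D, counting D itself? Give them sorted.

A, B, C, D, E, F, G

Start at D.
Its neighbours: A, B, E, G.
Then their neighbours: C, F.
Every vertex is now reached.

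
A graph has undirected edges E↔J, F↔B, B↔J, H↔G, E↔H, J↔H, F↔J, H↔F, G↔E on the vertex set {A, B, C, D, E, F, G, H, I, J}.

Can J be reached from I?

No

I has no edges, so nothing is reachable from it.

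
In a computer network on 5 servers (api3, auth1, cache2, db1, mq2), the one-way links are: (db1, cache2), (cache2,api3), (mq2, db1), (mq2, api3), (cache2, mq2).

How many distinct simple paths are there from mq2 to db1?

mq2→db1

1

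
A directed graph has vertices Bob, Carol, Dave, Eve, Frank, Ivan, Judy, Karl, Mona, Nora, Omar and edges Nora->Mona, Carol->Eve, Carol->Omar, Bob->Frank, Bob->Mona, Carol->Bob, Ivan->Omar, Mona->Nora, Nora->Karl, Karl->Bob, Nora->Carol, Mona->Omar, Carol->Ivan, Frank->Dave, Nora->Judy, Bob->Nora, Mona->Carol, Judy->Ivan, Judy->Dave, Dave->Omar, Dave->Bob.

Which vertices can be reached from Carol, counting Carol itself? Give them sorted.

Start at Carol.
Its neighbours: Bob, Eve, Ivan, Omar.
Then their neighbours: Frank, Mona, Nora.
Then next layer: Dave, Judy, Karl.
Every vertex is now reached.

Bob, Carol, Dave, Eve, Frank, Ivan, Judy, Karl, Mona, Nora, Omar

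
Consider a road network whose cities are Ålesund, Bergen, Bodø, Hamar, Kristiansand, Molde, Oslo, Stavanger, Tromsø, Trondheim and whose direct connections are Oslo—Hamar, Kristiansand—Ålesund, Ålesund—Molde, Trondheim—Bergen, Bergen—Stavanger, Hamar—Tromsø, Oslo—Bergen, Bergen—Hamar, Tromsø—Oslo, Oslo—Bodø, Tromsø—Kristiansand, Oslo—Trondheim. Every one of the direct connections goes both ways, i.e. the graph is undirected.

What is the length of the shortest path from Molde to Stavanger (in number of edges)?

6

Distance 0: Molde.
Distance 1: Ålesund.
Distance 2: Kristiansand.
Distance 3: Tromsø.
Distance 4: Hamar, Oslo.
Distance 5: Bergen, Bodø, Trondheim.
Distance 6: Stavanger — contains Stavanger.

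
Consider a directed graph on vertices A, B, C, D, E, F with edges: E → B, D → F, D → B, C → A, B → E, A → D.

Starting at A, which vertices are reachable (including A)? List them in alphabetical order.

Start at A.
Its neighbours: D.
Then their neighbours: B, F.
Then next layer: E.
Nothing further is reachable.

A, B, D, E, F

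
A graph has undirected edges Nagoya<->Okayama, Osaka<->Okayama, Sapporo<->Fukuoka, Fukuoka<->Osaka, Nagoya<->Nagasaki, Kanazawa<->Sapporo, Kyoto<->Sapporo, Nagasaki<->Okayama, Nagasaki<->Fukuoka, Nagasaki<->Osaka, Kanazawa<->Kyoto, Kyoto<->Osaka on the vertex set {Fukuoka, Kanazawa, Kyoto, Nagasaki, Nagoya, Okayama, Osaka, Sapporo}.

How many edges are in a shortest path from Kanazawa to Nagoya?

Distance 0: Kanazawa.
Distance 1: Kyoto, Sapporo.
Distance 2: Fukuoka, Osaka.
Distance 3: Nagasaki, Okayama.
Distance 4: Nagoya — contains Nagoya.

4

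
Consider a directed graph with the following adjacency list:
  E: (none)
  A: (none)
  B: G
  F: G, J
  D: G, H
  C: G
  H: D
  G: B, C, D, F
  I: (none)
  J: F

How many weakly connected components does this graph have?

From A: component {A}.
From B: component {B, C, D, F, G, H, J}.
From E: component {E}.
From I: component {I}.
That's 4 components.

4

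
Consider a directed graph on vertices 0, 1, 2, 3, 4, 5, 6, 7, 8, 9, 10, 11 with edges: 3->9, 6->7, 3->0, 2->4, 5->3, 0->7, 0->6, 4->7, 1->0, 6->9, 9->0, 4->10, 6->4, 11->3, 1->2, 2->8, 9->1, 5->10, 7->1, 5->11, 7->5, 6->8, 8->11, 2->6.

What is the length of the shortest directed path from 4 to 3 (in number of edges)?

Distance 0: 4.
Distance 1: 7, 10.
Distance 2: 1, 5.
Distance 3: 0, 2, 3, 11 — contains 3.

3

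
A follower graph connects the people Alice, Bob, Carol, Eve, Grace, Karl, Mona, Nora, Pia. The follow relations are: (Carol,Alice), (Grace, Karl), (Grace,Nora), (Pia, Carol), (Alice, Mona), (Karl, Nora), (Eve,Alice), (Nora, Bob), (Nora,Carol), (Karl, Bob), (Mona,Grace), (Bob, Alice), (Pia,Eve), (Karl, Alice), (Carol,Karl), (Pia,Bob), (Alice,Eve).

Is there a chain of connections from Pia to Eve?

Explore from Pia.
Distance 1: reach Bob, Carol, Eve.
Found Eve.

Yes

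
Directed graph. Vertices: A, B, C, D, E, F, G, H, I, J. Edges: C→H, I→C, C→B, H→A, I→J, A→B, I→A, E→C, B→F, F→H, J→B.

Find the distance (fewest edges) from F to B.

Distance 0: F.
Distance 1: H.
Distance 2: A.
Distance 3: B — contains B.

3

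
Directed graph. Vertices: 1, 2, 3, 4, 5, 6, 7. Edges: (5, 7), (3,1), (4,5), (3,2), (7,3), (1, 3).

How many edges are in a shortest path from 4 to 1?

Distance 0: 4.
Distance 1: 5.
Distance 2: 7.
Distance 3: 3.
Distance 4: 1, 2 — contains 1.

4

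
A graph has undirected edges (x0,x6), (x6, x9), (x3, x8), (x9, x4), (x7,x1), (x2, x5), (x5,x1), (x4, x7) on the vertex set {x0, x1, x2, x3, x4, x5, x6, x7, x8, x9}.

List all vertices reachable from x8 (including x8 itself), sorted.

Start at x8.
Its neighbours: x3.
Nothing further is reachable.

x3, x8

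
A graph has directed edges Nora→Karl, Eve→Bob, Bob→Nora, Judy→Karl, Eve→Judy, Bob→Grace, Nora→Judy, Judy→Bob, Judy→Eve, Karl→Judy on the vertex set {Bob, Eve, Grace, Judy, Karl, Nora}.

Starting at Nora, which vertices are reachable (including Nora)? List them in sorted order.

Bob, Eve, Grace, Judy, Karl, Nora

Start at Nora.
Its neighbours: Judy, Karl.
Then their neighbours: Bob, Eve.
Then next layer: Grace.
Every vertex is now reached.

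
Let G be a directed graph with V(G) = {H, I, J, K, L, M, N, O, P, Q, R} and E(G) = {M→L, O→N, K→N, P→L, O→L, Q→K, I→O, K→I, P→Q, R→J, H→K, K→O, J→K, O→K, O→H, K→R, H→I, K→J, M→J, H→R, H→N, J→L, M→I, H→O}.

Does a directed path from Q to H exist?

Explore from Q.
Distance 1: reach K.
Distance 2: reach I, J, N, O, R.
Distance 3: reach H, L.
Found H.

Yes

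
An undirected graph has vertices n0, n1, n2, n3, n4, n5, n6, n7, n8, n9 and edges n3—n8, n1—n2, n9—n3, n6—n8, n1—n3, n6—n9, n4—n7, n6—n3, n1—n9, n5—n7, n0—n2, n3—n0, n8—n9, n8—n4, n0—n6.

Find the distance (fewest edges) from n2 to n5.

Distance 0: n2.
Distance 1: n0, n1.
Distance 2: n3, n6, n9.
Distance 3: n8.
Distance 4: n4.
Distance 5: n7.
Distance 6: n5 — contains n5.

6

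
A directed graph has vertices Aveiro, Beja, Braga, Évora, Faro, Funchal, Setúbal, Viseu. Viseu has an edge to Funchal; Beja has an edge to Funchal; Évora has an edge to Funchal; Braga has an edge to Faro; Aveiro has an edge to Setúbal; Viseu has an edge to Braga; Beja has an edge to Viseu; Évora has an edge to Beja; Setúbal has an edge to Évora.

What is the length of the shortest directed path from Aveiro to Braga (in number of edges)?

5

Distance 0: Aveiro.
Distance 1: Setúbal.
Distance 2: Évora.
Distance 3: Beja, Funchal.
Distance 4: Viseu.
Distance 5: Braga — contains Braga.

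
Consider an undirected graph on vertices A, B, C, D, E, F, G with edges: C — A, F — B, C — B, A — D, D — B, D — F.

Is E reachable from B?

Explore from B.
Distance 1: reach C, D, F.
Distance 2: reach A.
The search is exhausted without reaching E; it lies in a different component.

No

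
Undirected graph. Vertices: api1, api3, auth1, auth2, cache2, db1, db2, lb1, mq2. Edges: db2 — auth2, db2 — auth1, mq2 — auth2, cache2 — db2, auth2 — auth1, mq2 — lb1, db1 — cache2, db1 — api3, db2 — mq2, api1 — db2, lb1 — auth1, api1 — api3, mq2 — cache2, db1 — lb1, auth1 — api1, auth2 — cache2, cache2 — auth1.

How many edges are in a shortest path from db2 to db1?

Distance 0: db2.
Distance 1: api1, auth1, auth2, cache2, mq2.
Distance 2: api3, db1, lb1 — contains db1.

2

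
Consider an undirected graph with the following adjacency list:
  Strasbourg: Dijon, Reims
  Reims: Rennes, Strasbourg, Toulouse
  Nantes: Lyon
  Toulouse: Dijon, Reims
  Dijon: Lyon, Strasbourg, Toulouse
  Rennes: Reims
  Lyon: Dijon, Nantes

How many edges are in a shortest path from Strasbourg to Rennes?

Distance 0: Strasbourg.
Distance 1: Dijon, Reims.
Distance 2: Lyon, Rennes, Toulouse — contains Rennes.

2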